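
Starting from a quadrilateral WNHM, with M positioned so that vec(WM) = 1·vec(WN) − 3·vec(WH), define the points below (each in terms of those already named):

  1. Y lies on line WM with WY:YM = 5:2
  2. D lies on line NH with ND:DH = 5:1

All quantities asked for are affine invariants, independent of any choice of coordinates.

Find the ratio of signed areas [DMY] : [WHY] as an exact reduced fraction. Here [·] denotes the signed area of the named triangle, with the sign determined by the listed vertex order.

[DMY]:[WHY] = 8/15

Work in coordinates with W = (0, 0), N = (1, 0), H = (0, 1), M = (1, -3).
1. Y lies on line WM with WY:YM = 5:2 ⇒ Y = (5/7, -15/7)
2. D lies on line NH with ND:DH = 5:1 ⇒ D = (1/6, 5/6)
2·[DMY] = -8/21, 2·[WHY] = -5/7
[DMY]:[WHY] = -8/21:-5/7 = 8/15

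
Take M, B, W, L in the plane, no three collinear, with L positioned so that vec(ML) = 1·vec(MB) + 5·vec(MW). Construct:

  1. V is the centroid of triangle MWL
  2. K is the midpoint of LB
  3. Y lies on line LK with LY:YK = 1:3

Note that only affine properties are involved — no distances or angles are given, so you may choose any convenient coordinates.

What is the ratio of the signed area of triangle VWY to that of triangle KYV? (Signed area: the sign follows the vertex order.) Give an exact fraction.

[VWY]:[KYV] = -1/10

Choose coordinates M = (0, 0), B = (1, 0), W = (0, 1), L = (1, 5).
1. V is the centroid of triangle MWL ⇒ V = (1/3, 2)
2. K is the midpoint of LB ⇒ K = (1, 5/2)
3. Y lies on line LK with LY:YK = 1:3 ⇒ Y = (1, 35/8)
2·[VWY] = -1/8, 2·[KYV] = 5/4
[VWY]:[KYV] = -1/8:5/4 = -1/10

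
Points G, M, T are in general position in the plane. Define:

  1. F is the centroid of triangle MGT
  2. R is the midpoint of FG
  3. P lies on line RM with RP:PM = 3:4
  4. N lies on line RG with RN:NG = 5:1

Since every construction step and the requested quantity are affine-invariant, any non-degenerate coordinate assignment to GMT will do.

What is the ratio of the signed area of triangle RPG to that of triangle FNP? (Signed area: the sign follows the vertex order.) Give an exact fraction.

Assign G = (0, 0), M = (1, 0), T = (0, 1) — the answer is frame-independent, so this choice is without loss of generality.
1. F is the centroid of triangle MGT ⇒ F = (1/3, 1/3)
2. R is the midpoint of FG ⇒ R = (1/6, 1/6)
3. P lies on line RM with RP:PM = 3:4 ⇒ P = (11/21, 2/21)
4. N lies on line RG with RN:NG = 5:1 ⇒ N = (1/36, 1/36)
2·[RPG] = -1/14, 2·[FNP] = 11/84
[RPG]:[FNP] = -1/14:11/84 = -6/11

[RPG]:[FNP] = -6/11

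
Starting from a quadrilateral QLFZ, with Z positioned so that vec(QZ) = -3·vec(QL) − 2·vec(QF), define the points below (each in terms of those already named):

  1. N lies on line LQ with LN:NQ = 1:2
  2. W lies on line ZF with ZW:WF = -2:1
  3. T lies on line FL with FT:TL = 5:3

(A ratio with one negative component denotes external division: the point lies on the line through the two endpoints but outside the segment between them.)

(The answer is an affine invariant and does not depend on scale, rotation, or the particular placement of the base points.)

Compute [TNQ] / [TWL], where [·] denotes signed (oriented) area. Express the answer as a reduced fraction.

[TNQ]:[TWL] = 1/9

Assign Q = (0, 0), L = (1, 0), F = (0, 1), Z = (-3, -2) — the answer is frame-independent, so this choice is without loss of generality.
1. N lies on line LQ with LN:NQ = 1:2 ⇒ N = (2/3, 0)
2. W lies on line ZF with ZW:WF = -2:1 ⇒ W = (3, 4)
3. T lies on line FL with FT:TL = 5:3 ⇒ T = (5/8, 3/8)
2·[TNQ] = -1/4, 2·[TWL] = -9/4
[TNQ]:[TWL] = -1/4:-9/4 = 1/9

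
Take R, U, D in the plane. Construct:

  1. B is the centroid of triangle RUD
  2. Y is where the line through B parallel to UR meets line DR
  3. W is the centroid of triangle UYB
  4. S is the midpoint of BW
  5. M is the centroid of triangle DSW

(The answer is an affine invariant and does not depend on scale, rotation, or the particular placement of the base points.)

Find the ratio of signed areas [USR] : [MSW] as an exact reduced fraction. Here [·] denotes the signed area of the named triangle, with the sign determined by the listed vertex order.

Assign R = (0, 0), U = (1, 0), D = (0, 1) — the answer is frame-independent, so this choice is without loss of generality.
1. B is the centroid of triangle RUD ⇒ B = (1/3, 1/3)
2. Y is where the line through B parallel to UR meets line DR ⇒ Y = (0, 1/3)
3. W is the centroid of triangle UYB ⇒ W = (4/9, 2/9)
4. S is the midpoint of BW ⇒ S = (7/18, 5/18)
5. M is the centroid of triangle DSW ⇒ M = (5/18, 1/2)
2·[USR] = 5/18, 2·[MSW] = 1/162
[USR]:[MSW] = 5/18:1/162 = 45

[USR]:[MSW] = 45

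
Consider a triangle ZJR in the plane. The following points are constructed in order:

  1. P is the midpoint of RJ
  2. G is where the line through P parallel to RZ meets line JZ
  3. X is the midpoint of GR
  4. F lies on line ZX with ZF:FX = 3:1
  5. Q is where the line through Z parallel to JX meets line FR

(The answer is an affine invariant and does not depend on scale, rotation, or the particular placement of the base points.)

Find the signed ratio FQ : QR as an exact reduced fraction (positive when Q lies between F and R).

FQ:QR = -1/2

Set Z = (0, 0), J = (1, 0), R = (0, 1); any affine frame gives the same invariant.
1. P is the midpoint of RJ ⇒ P = (1/2, 1/2)
2. G is where the line through P parallel to RZ meets line JZ ⇒ G = (1/2, 0)
3. X is the midpoint of GR ⇒ X = (1/4, 1/2)
4. F lies on line ZX with ZF:FX = 3:1 ⇒ F = (3/16, 3/8)
5. Q is where the line through Z parallel to JX meets line FR ⇒ Q = (3/8, -1/4)
Q = F + t·(R−F) with t = -1, so FQ:QR = t:(1−t) = -1:2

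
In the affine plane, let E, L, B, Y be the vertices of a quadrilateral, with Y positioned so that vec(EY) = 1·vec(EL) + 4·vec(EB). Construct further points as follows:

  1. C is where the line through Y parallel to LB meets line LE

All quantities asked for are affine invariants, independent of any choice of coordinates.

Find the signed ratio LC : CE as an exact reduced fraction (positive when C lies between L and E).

LC:CE = -4/5

Choose coordinates E = (0, 0), L = (1, 0), B = (0, 1), Y = (1, 4).
1. C is where the line through Y parallel to LB meets line LE ⇒ C = (5, 0)
C = L + t·(E−L) with t = -4, so LC:CE = t:(1−t) = -4:5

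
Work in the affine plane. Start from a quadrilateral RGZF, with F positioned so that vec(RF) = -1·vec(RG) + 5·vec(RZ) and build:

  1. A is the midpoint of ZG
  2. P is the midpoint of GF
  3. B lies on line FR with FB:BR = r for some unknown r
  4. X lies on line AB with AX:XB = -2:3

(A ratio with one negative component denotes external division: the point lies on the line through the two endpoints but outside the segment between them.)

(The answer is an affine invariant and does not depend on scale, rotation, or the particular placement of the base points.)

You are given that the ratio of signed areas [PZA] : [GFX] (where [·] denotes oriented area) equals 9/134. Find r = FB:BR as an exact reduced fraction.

r = -2/5

Set R = (0, 0), G = (1, 0), Z = (0, 1), F = (-1, 5); any affine frame gives the same invariant.
1. A is the midpoint of ZG ⇒ A = (1/2, 1/2)
2. P is the midpoint of GF ⇒ P = (0, 5/2)
3. With FB:BR = r, write λ = r/(r+1) so B = F + λ·(R−F); B is affine-linear in λ
4. X lies on line AB with AX:XB = -2:3 ⇒ X is an affine combination of earlier points and hence also affine-linear in λ
Every point depending on B is an affine combination of B and λ-independent points, so each such coordinate is linear in λ; the λ² term in each signed area is a multiple of (R−F)×(R−F) = 0, so 2·[PZA] and 2·[GFX] are each linear in λ. Evaluating at λ=0 and λ=1:
  2·[PZA] = 3/4,   2·[GFX] = -10·λ + 9/2
So [PZA]:[GFX] = (3/4) / (-10·λ + 9/2). Setting this equal to 9/134:
  3/4 = 9/134·(-10·λ + 9/2)  ⇒  λ = -2/3
Then r = λ/(1−λ) = (-2/3)/(5/3) = -2/5. Check: with r = -2/5, B = (-5/3, 25/3) and [PZA]:[GFX] = 9/134 as required.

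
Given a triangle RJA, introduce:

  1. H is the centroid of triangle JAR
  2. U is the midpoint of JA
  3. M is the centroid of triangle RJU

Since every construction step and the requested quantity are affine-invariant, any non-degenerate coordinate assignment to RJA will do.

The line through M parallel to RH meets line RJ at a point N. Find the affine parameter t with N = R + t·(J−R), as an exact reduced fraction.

Work in coordinates with R = (0, 0), J = (1, 0), A = (0, 1).
1. H is the centroid of triangle JAR ⇒ H = (1/3, 1/3)
2. U is the midpoint of JA ⇒ U = (1/2, 1/2)
3. M is the centroid of triangle RJU ⇒ M = (1/2, 1/6)
through M parallel to RH: direction (1/3, 1/3); meets RJ at N = (1/3, 0)
N = R + t·(J−R) with t = 1/3

t = 1/3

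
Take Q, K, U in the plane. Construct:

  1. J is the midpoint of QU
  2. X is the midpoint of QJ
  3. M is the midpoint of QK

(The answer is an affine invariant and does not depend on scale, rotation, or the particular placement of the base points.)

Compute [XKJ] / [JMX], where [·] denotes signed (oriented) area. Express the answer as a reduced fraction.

Assign Q = (0, 0), K = (1, 0), U = (0, 1) — the answer is frame-independent, so this choice is without loss of generality.
1. J is the midpoint of QU ⇒ J = (0, 1/2)
2. X is the midpoint of QJ ⇒ X = (0, 1/4)
3. M is the midpoint of QK ⇒ M = (1/2, 0)
2·[XKJ] = 1/4, 2·[JMX] = -1/8
[XKJ]:[JMX] = 1/4:-1/8 = -2

[XKJ]:[JMX] = -2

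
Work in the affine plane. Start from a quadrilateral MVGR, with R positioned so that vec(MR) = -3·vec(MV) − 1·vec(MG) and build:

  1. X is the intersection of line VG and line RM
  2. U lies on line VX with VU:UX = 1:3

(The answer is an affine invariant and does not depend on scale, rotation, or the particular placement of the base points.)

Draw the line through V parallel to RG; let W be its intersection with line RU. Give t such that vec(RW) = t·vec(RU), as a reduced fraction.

Set M = (0, 0), V = (1, 0), G = (0, 1), R = (-3, -1); any affine frame gives the same invariant.
1. X is the intersection of line VG and line RM ⇒ X = (3/4, 1/4)
2. U lies on line VX with VU:UX = 1:3 ⇒ U = (15/16, 1/16)
through V parallel to RG: direction (3, 2); meets RU at W = (6/5, 2/15)
W = R + t·(U−R) with t = 16/15

t = 16/15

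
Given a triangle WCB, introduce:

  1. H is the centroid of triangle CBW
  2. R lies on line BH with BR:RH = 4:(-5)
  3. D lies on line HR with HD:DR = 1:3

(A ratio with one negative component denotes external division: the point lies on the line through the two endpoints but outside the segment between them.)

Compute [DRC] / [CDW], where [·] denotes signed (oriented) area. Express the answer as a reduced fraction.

[DRC]:[CDW] = -15/14

Choose coordinates W = (0, 0), C = (1, 0), B = (0, 1).
1. H is the centroid of triangle CBW ⇒ H = (1/3, 1/3)
2. R lies on line BH with BR:RH = 4:(-5) ⇒ R = (-4/3, 11/3)
3. D lies on line HR with HD:DR = 1:3 ⇒ D = (-1/12, 7/6)
2·[DRC] = -5/4, 2·[CDW] = 7/6
[DRC]:[CDW] = -5/4:7/6 = -15/14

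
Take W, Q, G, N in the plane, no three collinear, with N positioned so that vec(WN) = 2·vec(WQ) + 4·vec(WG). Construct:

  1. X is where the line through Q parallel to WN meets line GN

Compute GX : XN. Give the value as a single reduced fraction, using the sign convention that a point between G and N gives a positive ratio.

GX:XN = -3/2

Set W = (0, 0), Q = (1, 0), G = (0, 1), N = (2, 4); any affine frame gives the same invariant.
1. X is where the line through Q parallel to WN meets line GN ⇒ X = (6, 10)
X = G + t·(N−G) with t = 3, so GX:XN = t:(1−t) = 3:-2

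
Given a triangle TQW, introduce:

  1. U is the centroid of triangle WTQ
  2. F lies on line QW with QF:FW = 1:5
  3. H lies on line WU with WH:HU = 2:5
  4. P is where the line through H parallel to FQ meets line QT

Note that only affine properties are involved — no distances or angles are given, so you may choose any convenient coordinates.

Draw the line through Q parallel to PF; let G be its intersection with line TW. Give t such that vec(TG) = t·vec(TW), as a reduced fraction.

t = 7/3

Set T = (0, 0), Q = (1, 0), W = (0, 1); any affine frame gives the same invariant.
1. U is the centroid of triangle WTQ ⇒ U = (1/3, 1/3)
2. F lies on line QW with QF:FW = 1:5 ⇒ F = (5/6, 1/6)
3. H lies on line WU with WH:HU = 2:5 ⇒ H = (2/21, 17/21)
4. P is where the line through H parallel to FQ meets line QT ⇒ P = (19/21, 0)
through Q parallel to PF: direction (-1/14, 1/6); meets TW at G = (0, 7/3)
G = T + t·(W−T) with t = 7/3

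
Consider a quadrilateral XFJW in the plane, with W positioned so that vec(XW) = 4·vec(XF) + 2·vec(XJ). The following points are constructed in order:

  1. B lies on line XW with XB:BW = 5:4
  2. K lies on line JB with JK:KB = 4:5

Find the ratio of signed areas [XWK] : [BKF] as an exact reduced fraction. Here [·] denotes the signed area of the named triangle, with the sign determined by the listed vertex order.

[XWK]:[BKF] = 12/7

Choose coordinates X = (0, 0), F = (1, 0), J = (0, 1), W = (4, 2).
1. B lies on line XW with XB:BW = 5:4 ⇒ B = (20/9, 10/9)
2. K lies on line JB with JK:KB = 4:5 ⇒ K = (80/81, 85/81)
2·[XWK] = 20/9, 2·[BKF] = 35/27
[XWK]:[BKF] = 20/9:35/27 = 12/7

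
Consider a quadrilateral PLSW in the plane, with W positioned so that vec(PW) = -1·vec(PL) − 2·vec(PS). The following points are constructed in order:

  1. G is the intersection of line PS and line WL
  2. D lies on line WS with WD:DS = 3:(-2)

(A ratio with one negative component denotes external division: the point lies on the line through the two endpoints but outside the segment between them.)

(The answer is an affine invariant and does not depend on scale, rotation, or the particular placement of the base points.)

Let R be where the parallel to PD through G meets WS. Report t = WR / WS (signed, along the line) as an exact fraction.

t = 5

Work in coordinates with P = (0, 0), L = (1, 0), S = (0, 1), W = (-1, -2).
1. G is the intersection of line PS and line WL ⇒ G = (0, -1)
2. D lies on line WS with WD:DS = 3:(-2) ⇒ D = (2, 7)
through G parallel to PD: direction (2, 7); meets WS at R = (4, 13)
R = W + t·(S−W) with t = 5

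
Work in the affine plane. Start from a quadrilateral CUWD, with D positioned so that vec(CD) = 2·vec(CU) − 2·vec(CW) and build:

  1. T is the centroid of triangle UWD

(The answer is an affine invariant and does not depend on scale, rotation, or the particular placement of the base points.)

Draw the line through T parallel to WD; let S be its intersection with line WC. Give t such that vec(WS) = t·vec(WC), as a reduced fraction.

t = -1/6

Set C = (0, 0), U = (1, 0), W = (0, 1), D = (2, -2); any affine frame gives the same invariant.
1. T is the centroid of triangle UWD ⇒ T = (1, -1/3)
through T parallel to WD: direction (2, -3); meets WC at S = (0, 7/6)
S = W + t·(C−W) with t = -1/6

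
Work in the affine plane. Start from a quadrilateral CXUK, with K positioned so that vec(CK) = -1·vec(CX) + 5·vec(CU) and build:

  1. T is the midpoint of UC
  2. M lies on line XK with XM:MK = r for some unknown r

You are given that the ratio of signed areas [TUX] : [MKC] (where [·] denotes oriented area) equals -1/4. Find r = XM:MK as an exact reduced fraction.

Assign C = (0, 0), X = (1, 0), U = (0, 1), K = (-1, 5) — the answer is frame-independent, so this choice is without loss of generality.
1. T is the midpoint of UC ⇒ T = (0, 1/2)
2. With XM:MK = r, write λ = r/(r+1) so M = X + λ·(K−X); M is affine-linear in λ
Every point depending on M is an affine combination of M and λ-independent points, so each such coordinate is linear in λ; the λ² term in each signed area is a multiple of (K−X)×(K−X) = 0, so 2·[TUX] and 2·[MKC] are each linear in λ. Evaluating at λ=0 and λ=1:
  2·[TUX] = -1/2,   2·[MKC] = -5·λ + 5
So [TUX]:[MKC] = (-1/2) / (-5·λ + 5). Setting this equal to -1/4:
  -1/2 = -1/4·(-5·λ + 5)  ⇒  λ = 3/5
Then r = λ/(1−λ) = (3/5)/(2/5) = 3/2. Check: with r = 3/2, M = (-1/5, 3) and [TUX]:[MKC] = -1/4 as required.

r = 3/2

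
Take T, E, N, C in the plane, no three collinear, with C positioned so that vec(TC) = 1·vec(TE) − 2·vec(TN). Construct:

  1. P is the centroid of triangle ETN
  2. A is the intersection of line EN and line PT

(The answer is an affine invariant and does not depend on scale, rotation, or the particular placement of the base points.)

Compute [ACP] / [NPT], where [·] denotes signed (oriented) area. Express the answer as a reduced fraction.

Choose coordinates T = (0, 0), E = (1, 0), N = (0, 1), C = (1, -2).
1. P is the centroid of triangle ETN ⇒ P = (1/3, 1/3)
2. A is the intersection of line EN and line PT ⇒ A = (1/2, 1/2)
2·[ACP] = -1/2, 2·[NPT] = -1/3
[ACP]:[NPT] = -1/2:-1/3 = 3/2

[ACP]:[NPT] = 3/2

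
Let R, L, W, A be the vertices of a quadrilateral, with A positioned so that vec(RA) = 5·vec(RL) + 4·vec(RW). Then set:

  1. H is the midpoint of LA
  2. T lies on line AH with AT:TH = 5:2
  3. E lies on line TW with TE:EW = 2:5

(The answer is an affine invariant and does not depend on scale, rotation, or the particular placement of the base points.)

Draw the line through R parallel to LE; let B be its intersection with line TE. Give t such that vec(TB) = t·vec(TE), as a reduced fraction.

Assign R = (0, 0), L = (1, 0), W = (0, 1), A = (5, 4) — the answer is frame-independent, so this choice is without loss of generality.
1. H is the midpoint of LA ⇒ H = (3, 2)
2. T lies on line AH with AT:TH = 5:2 ⇒ T = (25/7, 18/7)
3. E lies on line TW with TE:EW = 2:5 ⇒ E = (125/49, 104/49)
through R parallel to LE: direction (76/49, 104/49); meets TE at B = (475/441, 650/441)
B = T + t·(E−T) with t = 22/9

t = 22/9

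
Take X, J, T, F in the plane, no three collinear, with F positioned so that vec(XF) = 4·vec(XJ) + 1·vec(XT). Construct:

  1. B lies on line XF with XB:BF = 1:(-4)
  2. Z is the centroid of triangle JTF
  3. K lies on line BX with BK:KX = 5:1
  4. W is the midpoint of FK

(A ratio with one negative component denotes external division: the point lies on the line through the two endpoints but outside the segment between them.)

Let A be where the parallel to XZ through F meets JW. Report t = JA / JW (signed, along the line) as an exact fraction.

Work in coordinates with X = (0, 0), J = (1, 0), T = (0, 1), F = (4, 1).
1. B lies on line XF with XB:BF = 1:(-4) ⇒ B = (-4/3, -1/3)
2. Z is the centroid of triangle JTF ⇒ Z = (5/3, 2/3)
3. K lies on line BX with BK:KX = 5:1 ⇒ K = (-2/9, -1/18)
4. W is the midpoint of FK ⇒ W = (17/9, 17/36)
through F parallel to XZ: direction (5/3, 2/3); meets JW at A = (-11/21, -17/21)
A = J + t·(W−J) with t = -12/7

t = -12/7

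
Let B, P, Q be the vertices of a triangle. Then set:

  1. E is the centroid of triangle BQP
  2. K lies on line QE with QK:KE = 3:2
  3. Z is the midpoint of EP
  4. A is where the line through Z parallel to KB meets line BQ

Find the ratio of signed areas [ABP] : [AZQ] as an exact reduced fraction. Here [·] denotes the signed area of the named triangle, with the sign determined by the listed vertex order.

[ABP]:[AZQ] = -33/34

Choose coordinates B = (0, 0), P = (1, 0), Q = (0, 1).
1. E is the centroid of triangle BQP ⇒ E = (1/3, 1/3)
2. K lies on line QE with QK:KE = 3:2 ⇒ K = (1/5, 3/5)
3. Z is the midpoint of EP ⇒ Z = (2/3, 1/6)
4. A is where the line through Z parallel to KB meets line BQ ⇒ A = (0, -11/6)
2·[ABP] = -11/6, 2·[AZQ] = 17/9
[ABP]:[AZQ] = -11/6:17/9 = -33/34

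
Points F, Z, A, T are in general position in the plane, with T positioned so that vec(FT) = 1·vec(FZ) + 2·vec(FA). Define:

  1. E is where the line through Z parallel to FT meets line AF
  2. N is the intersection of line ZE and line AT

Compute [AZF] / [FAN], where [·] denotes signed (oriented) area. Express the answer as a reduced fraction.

Choose coordinates F = (0, 0), Z = (1, 0), A = (0, 1), T = (1, 2).
1. E is where the line through Z parallel to FT meets line AF ⇒ E = (0, -2)
2. N is the intersection of line ZE and line AT ⇒ N = (3, 4)
2·[AZF] = -1, 2·[FAN] = -3
[AZF]:[FAN] = -1:-3 = 1/3

[AZF]:[FAN] = 1/3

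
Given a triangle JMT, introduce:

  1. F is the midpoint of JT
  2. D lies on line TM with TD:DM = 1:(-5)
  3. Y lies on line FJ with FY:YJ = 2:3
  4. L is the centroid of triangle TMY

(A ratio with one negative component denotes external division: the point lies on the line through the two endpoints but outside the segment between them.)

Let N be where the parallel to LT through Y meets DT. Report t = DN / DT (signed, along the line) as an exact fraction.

Work in coordinates with J = (0, 0), M = (1, 0), T = (0, 1).
1. F is the midpoint of JT ⇒ F = (0, 1/2)
2. D lies on line TM with TD:DM = 1:(-5) ⇒ D = (-1/4, 5/4)
3. Y lies on line FJ with FY:YJ = 2:3 ⇒ Y = (0, 3/10)
4. L is the centroid of triangle TMY ⇒ L = (1/3, 13/30)
through Y parallel to LT: direction (-1/3, 17/30); meets DT at N = (-1, 2)
N = D + t·(T−D) with t = -3

t = -3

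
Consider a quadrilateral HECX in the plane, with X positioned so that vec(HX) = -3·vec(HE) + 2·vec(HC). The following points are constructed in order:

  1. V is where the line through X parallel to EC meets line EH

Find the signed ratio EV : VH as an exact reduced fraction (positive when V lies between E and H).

Assign H = (0, 0), E = (1, 0), C = (0, 1), X = (-3, 2) — the answer is frame-independent, so this choice is without loss of generality.
1. V is where the line through X parallel to EC meets line EH ⇒ V = (-1, 0)
V = E + t·(H−E) with t = 2, so EV:VH = t:(1−t) = 2:-1

EV:VH = -2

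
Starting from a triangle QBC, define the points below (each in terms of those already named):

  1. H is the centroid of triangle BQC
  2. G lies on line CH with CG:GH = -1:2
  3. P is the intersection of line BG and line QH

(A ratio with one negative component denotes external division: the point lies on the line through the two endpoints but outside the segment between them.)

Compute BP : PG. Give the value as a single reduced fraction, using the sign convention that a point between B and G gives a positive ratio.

Work in coordinates with Q = (0, 0), B = (1, 0), C = (0, 1).
1. H is the centroid of triangle BQC ⇒ H = (1/3, 1/3)
2. G lies on line CH with CG:GH = -1:2 ⇒ G = (-1/3, 5/3)
3. P is the intersection of line BG and line QH ⇒ P = (5/9, 5/9)
P = B + t·(G−B) with t = 1/3, so BP:PG = t:(1−t) = 1/3:2/3

BP:PG = 1/2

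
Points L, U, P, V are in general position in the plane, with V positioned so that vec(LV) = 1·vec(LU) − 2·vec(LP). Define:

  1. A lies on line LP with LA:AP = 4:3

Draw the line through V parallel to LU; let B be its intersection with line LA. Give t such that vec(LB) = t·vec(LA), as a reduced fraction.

t = -7/2

Work in coordinates with L = (0, 0), U = (1, 0), P = (0, 1), V = (1, -2).
1. A lies on line LP with LA:AP = 4:3 ⇒ A = (0, 4/7)
through V parallel to LU: direction (1, 0); meets LA at B = (0, -2)
B = L + t·(A−L) with t = -7/2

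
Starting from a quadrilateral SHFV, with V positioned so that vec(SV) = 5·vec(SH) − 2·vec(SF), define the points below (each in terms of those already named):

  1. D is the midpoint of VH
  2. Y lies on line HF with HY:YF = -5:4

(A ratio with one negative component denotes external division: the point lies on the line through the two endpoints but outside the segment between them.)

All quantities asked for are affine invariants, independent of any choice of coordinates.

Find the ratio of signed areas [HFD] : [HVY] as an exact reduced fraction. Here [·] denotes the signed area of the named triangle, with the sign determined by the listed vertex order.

Work in coordinates with S = (0, 0), H = (1, 0), F = (0, 1), V = (5, -2).
1. D is the midpoint of VH ⇒ D = (3, -1)
2. Y lies on line HF with HY:YF = -5:4 ⇒ Y = (-4, 5)
2·[HFD] = -1, 2·[HVY] = 10
[HFD]:[HVY] = -1:10 = -1/10

[HFD]:[HVY] = -1/10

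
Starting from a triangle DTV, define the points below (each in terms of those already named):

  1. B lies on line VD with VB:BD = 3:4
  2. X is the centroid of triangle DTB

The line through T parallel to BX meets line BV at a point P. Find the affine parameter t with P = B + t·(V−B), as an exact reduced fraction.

Choose coordinates D = (0, 0), T = (1, 0), V = (0, 1).
1. B lies on line VD with VB:BD = 3:4 ⇒ B = (0, 4/7)
2. X is the centroid of triangle DTB ⇒ X = (1/3, 4/21)
through T parallel to BX: direction (1/3, -8/21); meets BV at P = (0, 8/7)
P = B + t·(V−B) with t = 4/3

t = 4/3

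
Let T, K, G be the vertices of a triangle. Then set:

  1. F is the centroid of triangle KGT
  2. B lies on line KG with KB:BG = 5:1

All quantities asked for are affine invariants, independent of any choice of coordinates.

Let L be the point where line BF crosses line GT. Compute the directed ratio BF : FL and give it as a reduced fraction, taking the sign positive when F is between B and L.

Choose coordinates T = (0, 0), K = (1, 0), G = (0, 1).
1. F is the centroid of triangle KGT ⇒ F = (1/3, 1/3)
2. B lies on line KG with KB:BG = 5:1 ⇒ B = (1/6, 5/6)
line BF meets GT at L = (0, 4/3)
F = B + t·(L−B) with t = -1, so BF:FL = -1:2

BF:FL = -1/2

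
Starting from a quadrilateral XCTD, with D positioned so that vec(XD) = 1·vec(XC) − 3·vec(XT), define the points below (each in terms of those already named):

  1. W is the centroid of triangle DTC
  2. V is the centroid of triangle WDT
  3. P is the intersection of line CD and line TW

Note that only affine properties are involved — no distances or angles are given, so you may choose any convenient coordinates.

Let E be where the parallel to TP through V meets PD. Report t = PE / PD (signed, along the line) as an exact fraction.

t = 1/3

Assign X = (0, 0), C = (1, 0), T = (0, 1), D = (1, -3) — the answer is frame-independent, so this choice is without loss of generality.
1. W is the centroid of triangle DTC ⇒ W = (2/3, -2/3)
2. V is the centroid of triangle WDT ⇒ V = (5/9, -8/9)
3. P is the intersection of line CD and line TW ⇒ P = (1, -3/2)
through V parallel to TP: direction (1, -5/2); meets PD at E = (1, -2)
E = P + t·(D−P) with t = 1/3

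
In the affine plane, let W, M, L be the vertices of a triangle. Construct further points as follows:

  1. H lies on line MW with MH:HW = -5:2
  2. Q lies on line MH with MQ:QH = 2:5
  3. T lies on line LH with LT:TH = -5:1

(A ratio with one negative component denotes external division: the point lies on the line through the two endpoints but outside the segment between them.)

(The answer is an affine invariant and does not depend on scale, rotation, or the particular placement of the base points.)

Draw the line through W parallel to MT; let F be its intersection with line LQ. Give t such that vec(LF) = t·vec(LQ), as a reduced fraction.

t = 14/15

Work in coordinates with W = (0, 0), M = (1, 0), L = (0, 1).
1. H lies on line MW with MH:HW = -5:2 ⇒ H = (-2/3, 0)
2. Q lies on line MH with MQ:QH = 2:5 ⇒ Q = (11/21, 0)
3. T lies on line LH with LT:TH = -5:1 ⇒ T = (-5/6, -1/4)
through W parallel to MT: direction (-11/6, -1/4); meets LQ at F = (22/45, 1/15)
F = L + t·(Q−L) with t = 14/15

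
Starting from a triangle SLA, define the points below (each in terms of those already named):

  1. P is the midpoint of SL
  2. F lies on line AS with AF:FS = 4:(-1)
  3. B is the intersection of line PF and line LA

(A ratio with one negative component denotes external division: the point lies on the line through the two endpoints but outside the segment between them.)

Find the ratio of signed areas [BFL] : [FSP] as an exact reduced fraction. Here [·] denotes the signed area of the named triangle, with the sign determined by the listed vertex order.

Assign S = (0, 0), L = (1, 0), A = (0, 1) — the answer is frame-independent, so this choice is without loss of generality.
1. P is the midpoint of SL ⇒ P = (1/2, 0)
2. F lies on line AS with AF:FS = 4:(-1) ⇒ F = (0, -1/3)
3. B is the intersection of line PF and line LA ⇒ B = (4/5, 1/5)
2·[BFL] = 4/15, 2·[FSP] = -1/6
[BFL]:[FSP] = 4/15:-1/6 = -8/5

[BFL]:[FSP] = -8/5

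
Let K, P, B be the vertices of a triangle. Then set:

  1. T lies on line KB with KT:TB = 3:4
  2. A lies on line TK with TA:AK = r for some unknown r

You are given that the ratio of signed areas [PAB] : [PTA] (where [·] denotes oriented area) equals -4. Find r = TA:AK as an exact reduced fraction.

r = 4/5

Set K = (0, 0), P = (1, 0), B = (0, 1); any affine frame gives the same invariant.
1. T lies on line KB with KT:TB = 3:4 ⇒ T = (0, 3/7)
2. With TA:AK = r, write λ = r/(r+1) so A = T + λ·(K−T); A is affine-linear in λ
Every point depending on A is an affine combination of A and λ-independent points, so each such coordinate is linear in λ; the λ² term in each signed area is a multiple of (K−T)×(K−T) = 0, so 2·[PAB] and 2·[PTA] are each linear in λ. Evaluating at λ=0 and λ=1:
  2·[PAB] = -3/7·λ − 4/7,   2·[PTA] = 3/7·λ
So [PAB]:[PTA] = (-3/7·λ − 4/7) / (3/7·λ). Setting this equal to -4:
  -3/7·λ − 4/7 = -4·(3/7·λ)  ⇒  λ = 4/9
Then r = λ/(1−λ) = (4/9)/(5/9) = 4/5. Check: with r = 4/5, A = (0, 5/21) and [PAB]:[PTA] = -4 as required.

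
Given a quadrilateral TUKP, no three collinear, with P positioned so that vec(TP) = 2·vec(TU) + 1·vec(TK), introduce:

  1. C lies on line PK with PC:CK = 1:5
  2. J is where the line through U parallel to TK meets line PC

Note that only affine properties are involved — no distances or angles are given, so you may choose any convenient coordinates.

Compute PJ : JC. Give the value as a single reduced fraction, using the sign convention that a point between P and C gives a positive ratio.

PJ:JC = -3/2

Set T = (0, 0), U = (1, 0), K = (0, 1), P = (2, 1); any affine frame gives the same invariant.
1. C lies on line PK with PC:CK = 1:5 ⇒ C = (5/3, 1)
2. J is where the line through U parallel to TK meets line PC ⇒ J = (1, 1)
J = P + t·(C−P) with t = 3, so PJ:JC = t:(1−t) = 3:-2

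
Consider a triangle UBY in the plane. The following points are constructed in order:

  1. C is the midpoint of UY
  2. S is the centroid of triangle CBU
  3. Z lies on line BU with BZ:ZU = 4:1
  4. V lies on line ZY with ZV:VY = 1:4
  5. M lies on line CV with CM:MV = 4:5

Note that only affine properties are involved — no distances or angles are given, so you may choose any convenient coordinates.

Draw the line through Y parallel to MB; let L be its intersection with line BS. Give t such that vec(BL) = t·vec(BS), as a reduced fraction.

Assign U = (0, 0), B = (1, 0), Y = (0, 1) — the answer is frame-independent, so this choice is without loss of generality.
1. C is the midpoint of UY ⇒ C = (0, 1/2)
2. S is the centroid of triangle CBU ⇒ S = (1/3, 1/6)
3. Z lies on line BU with BZ:ZU = 4:1 ⇒ Z = (1/5, 0)
4. V lies on line ZY with ZV:VY = 1:4 ⇒ V = (4/25, 1/5)
5. M lies on line CV with CM:MV = 4:5 ⇒ M = (16/225, 11/30)
through Y parallel to MB: direction (209/225, -11/30); meets BS at L = (57/11, -23/22)
L = B + t·(S−B) with t = -69/11

t = -69/11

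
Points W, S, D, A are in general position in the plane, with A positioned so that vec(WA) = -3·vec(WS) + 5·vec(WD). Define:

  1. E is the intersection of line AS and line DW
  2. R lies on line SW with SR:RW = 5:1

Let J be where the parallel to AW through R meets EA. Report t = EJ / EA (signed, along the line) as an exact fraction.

Assign W = (0, 0), S = (1, 0), D = (0, 1), A = (-3, 5) — the answer is frame-independent, so this choice is without loss of generality.
1. E is the intersection of line AS and line DW ⇒ E = (0, 5/4)
2. R lies on line SW with SR:RW = 5:1 ⇒ R = (1/6, 0)
through R parallel to AW: direction (3, -5); meets EA at J = (-7/3, 25/6)
J = E + t·(A−E) with t = 7/9

t = 7/9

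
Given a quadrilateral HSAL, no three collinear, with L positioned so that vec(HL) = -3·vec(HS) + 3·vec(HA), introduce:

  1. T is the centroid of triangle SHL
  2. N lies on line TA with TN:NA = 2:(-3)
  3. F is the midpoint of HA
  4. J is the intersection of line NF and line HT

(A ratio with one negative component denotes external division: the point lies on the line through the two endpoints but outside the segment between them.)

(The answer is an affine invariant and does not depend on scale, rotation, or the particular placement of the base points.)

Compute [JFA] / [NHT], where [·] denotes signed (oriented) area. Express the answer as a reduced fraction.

[JFA]:[NHT] = 3/20

Assign H = (0, 0), S = (1, 0), A = (0, 1), L = (-3, 3) — the answer is frame-independent, so this choice is without loss of generality.
1. T is the centroid of triangle SHL ⇒ T = (-2/3, 1)
2. N lies on line TA with TN:NA = 2:(-3) ⇒ N = (-2, 1)
3. F is the midpoint of HA ⇒ F = (0, 1/2)
4. J is the intersection of line NF and line HT ⇒ J = (-2/5, 3/5)
2·[JFA] = 1/5, 2·[NHT] = 4/3
[JFA]:[NHT] = 1/5:4/3 = 3/20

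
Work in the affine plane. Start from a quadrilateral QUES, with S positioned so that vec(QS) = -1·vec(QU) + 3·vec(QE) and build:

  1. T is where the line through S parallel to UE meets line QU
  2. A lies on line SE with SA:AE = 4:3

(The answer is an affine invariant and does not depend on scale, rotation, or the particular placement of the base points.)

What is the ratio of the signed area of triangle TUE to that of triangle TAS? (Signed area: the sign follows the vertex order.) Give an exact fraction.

Choose coordinates Q = (0, 0), U = (1, 0), E = (0, 1), S = (-1, 3).
1. T is where the line through S parallel to UE meets line QU ⇒ T = (2, 0)
2. A lies on line SE with SA:AE = 4:3 ⇒ A = (-3/7, 13/7)
2·[TUE] = -1, 2·[TAS] = -12/7
[TUE]:[TAS] = -1:-12/7 = 7/12

[TUE]:[TAS] = 7/12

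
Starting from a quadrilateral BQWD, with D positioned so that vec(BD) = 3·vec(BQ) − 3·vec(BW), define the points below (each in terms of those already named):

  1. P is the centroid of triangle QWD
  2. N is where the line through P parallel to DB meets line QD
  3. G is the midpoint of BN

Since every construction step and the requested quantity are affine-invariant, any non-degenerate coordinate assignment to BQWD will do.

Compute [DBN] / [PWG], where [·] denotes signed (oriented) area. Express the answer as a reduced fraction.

Choose coordinates B = (0, 0), Q = (1, 0), W = (0, 1), D = (3, -3).
1. P is the centroid of triangle QWD ⇒ P = (4/3, -2/3)
2. N is where the line through P parallel to DB meets line QD ⇒ N = (5/3, -1)
3. G is the midpoint of BN ⇒ G = (5/6, -1/2)
2·[DBN] = -2, 2·[PWG] = 11/18
[DBN]:[PWG] = -2:11/18 = -36/11

[DBN]:[PWG] = -36/11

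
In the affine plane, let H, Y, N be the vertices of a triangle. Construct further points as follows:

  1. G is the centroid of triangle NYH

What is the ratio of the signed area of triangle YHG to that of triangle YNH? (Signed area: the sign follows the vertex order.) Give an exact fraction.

[YHG]:[YNH] = -1/3

Choose coordinates H = (0, 0), Y = (1, 0), N = (0, 1).
1. G is the centroid of triangle NYH ⇒ G = (1/3, 1/3)
2·[YHG] = -1/3, 2·[YNH] = 1
[YHG]:[YNH] = -1/3:1 = -1/3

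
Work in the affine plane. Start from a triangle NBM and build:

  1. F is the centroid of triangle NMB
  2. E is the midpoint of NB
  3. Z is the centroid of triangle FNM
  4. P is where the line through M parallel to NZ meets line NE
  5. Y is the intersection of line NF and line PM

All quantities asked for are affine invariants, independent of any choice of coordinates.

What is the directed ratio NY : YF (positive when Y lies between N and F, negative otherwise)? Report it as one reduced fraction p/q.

Assign N = (0, 0), B = (1, 0), M = (0, 1) — the answer is frame-independent, so this choice is without loss of generality.
1. F is the centroid of triangle NMB ⇒ F = (1/3, 1/3)
2. E is the midpoint of NB ⇒ E = (1/2, 0)
3. Z is the centroid of triangle FNM ⇒ Z = (1/9, 4/9)
4. P is where the line through M parallel to NZ meets line NE ⇒ P = (-1/4, 0)
5. Y is the intersection of line NF and line PM ⇒ Y = (-1/3, -1/3)
Y = N + t·(F−N) with t = -1, so NY:YF = t:(1−t) = -1:2

NY:YF = -1/2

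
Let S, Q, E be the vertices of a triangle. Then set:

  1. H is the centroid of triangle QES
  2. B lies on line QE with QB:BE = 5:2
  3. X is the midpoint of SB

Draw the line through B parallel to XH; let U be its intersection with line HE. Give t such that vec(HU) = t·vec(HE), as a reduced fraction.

t = 3/5

Choose coordinates S = (0, 0), Q = (1, 0), E = (0, 1).
1. H is the centroid of triangle QES ⇒ H = (1/3, 1/3)
2. B lies on line QE with QB:BE = 5:2 ⇒ B = (2/7, 5/7)
3. X is the midpoint of SB ⇒ X = (1/7, 5/14)
through B parallel to XH: direction (4/21, -1/42); meets HE at U = (2/15, 11/15)
U = H + t·(E−H) with t = 3/5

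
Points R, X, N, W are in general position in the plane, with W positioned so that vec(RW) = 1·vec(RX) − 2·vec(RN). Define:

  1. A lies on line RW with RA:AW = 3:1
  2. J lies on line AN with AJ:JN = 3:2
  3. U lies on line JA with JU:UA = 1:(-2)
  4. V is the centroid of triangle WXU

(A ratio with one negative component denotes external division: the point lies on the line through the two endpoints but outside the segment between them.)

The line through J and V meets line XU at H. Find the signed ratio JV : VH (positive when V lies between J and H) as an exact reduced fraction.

JV:VH = 17/46

Set R = (0, 0), X = (1, 0), N = (0, 1), W = (1, -2); any affine frame gives the same invariant.
1. A lies on line RW with RA:AW = 3:1 ⇒ A = (3/4, -3/2)
2. J lies on line AN with AJ:JN = 3:2 ⇒ J = (3/10, 0)
3. U lies on line JA with JU:UA = 1:(-2) ⇒ U = (-3/20, 3/2)
4. V is the centroid of triangle WXU ⇒ V = (37/60, -1/6)
line JV meets XU at H = (501/340, -21/34)
V = J + t·(H−J) with t = 17/63, so JV:VH = 17/63:46/63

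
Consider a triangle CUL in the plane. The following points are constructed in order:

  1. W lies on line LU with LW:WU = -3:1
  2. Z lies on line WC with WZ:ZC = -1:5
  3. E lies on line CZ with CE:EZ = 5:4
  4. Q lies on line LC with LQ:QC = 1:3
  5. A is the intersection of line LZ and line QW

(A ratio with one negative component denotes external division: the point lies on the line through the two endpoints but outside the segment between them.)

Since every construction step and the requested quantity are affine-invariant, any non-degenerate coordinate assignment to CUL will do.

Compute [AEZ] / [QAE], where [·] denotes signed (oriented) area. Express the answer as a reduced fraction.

[AEZ]:[QAE] = 16/11

Choose coordinates C = (0, 0), U = (1, 0), L = (0, 1).
1. W lies on line LU with LW:WU = -3:1 ⇒ W = (3/2, -1/2)
2. Z lies on line WC with WZ:ZC = -1:5 ⇒ Z = (15/8, -5/8)
3. E lies on line CZ with CE:EZ = 5:4 ⇒ E = (25/24, -25/72)
4. Q lies on line LC with LQ:QC = 1:3 ⇒ Q = (0, 3/4)
5. A is the intersection of line LZ and line QW ⇒ A = (15/2, -11/2)
2·[AEZ] = -5/2, 2·[QAE] = -55/32
[AEZ]:[QAE] = -5/2:-55/32 = 16/11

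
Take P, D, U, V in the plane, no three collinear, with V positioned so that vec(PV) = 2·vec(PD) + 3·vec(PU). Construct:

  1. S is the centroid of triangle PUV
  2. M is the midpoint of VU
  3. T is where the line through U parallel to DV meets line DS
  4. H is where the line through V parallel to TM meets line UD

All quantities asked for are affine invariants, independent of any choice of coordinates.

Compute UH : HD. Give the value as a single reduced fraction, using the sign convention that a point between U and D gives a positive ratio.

Choose coordinates P = (0, 0), D = (1, 0), U = (0, 1), V = (2, 3).
1. S is the centroid of triangle PUV ⇒ S = (2/3, 4/3)
2. M is the midpoint of VU ⇒ M = (1, 2)
3. T is where the line through U parallel to DV meets line DS ⇒ T = (3/7, 16/7)
4. H is where the line through V parallel to TM meets line UD ⇒ H = (-6, 7)
H = U + t·(D−U) with t = -6, so UH:HD = t:(1−t) = -6:7

UH:HD = -6/7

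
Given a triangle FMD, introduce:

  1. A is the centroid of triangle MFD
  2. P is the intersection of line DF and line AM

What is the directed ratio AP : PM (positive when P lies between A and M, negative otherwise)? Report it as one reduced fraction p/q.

Set F = (0, 0), M = (1, 0), D = (0, 1); any affine frame gives the same invariant.
1. A is the centroid of triangle MFD ⇒ A = (1/3, 1/3)
2. P is the intersection of line DF and line AM ⇒ P = (0, 1/2)
P = A + t·(M−A) with t = -1/2, so AP:PM = t:(1−t) = -1/2:3/2

AP:PM = -1/3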